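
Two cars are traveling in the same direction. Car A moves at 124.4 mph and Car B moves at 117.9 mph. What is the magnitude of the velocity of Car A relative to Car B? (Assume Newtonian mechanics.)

v_rel = |v_A - v_B| = |124.4 - 117.9| = 6.5 mph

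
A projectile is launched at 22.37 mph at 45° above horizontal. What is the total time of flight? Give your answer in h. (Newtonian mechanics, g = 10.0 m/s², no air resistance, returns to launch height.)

v₀ = 22.37 mph × 0.44704 = 10.00028 m/s
T = 2 × v₀ × sin(θ) / g = 2 × 10.00028 × sin(45°) / 10.0 = 2 × 10.00028 × 0.7071068 / 10.0 = 1.414253 s
T = 1.414253 s / 3600.0 = 0.0003928 h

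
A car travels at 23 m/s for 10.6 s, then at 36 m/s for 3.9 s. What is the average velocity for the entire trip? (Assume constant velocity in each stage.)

d₁ = v₁t₁ = 23 × 10.6 = 243.8 m
d₂ = v₂t₂ = 36 × 3.9 = 140.4 m
d_total = 384.2 m, t_total = 14.5 s
v_avg = d_total/t_total = 384.2/14.5 = 26.5 m/s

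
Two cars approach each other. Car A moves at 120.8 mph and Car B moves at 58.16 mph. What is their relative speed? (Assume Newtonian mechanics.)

v_rel = v_A + v_B = 120.8 + 58.16 = 178.96 mph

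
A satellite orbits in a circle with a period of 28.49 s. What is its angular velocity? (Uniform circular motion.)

ω = 2π/T = 2π/28.49 = 0.2205 rad/s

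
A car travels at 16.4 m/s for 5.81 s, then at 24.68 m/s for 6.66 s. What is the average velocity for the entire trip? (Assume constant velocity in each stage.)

d₁ = v₁t₁ = 16.4 × 5.81 = 95.284 m
d₂ = v₂t₂ = 24.68 × 6.66 = 164.3688 m
d_total = 259.6528 m, t_total = 12.47 s
v_avg = d_total/t_total = 259.6528/12.47 = 20.82 m/s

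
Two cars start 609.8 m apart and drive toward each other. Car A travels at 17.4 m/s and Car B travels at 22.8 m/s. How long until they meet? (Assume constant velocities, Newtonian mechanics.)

Combined speed: v_combined = 17.4 + 22.8 = 40.2 m/s
Time to meet: t = d/v_combined = 609.8/40.2 = 15.17 s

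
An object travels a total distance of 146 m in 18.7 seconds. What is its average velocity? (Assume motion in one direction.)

v_avg = Δd / Δt = 146 / 18.7 = 7.81 m/s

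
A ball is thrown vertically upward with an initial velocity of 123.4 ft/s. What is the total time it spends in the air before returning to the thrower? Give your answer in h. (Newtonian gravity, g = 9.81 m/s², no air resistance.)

v₀ = 123.4 ft/s × 0.3048 = 37.6123 m/s
t_total = 2 × v₀ / g = 2 × 37.6123 / 9.81 = 7.66815 s
t_total = 7.66815 s / 3600.0 = 0.00213 h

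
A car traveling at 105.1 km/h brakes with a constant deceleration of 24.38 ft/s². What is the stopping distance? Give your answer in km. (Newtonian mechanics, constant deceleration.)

v₀ = 105.1 km/h × 0.2777777777777778 = 29.1944 m/s
a = 24.38 ft/s² × 0.3048 = 7.43102 m/s²
d = v₀² / (2a) = 29.1944² / (2 × 7.43102) = 852.313 / 14.862 = 57.3485 m
d = 57.3485 m / 1000.0 = 0.05735 km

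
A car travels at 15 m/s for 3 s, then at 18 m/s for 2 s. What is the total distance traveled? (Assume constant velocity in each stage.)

d₁ = v₁t₁ = 15 × 3 = 45 m
d₂ = v₂t₂ = 18 × 2 = 36 m
d_total = 45 + 36 = 81 m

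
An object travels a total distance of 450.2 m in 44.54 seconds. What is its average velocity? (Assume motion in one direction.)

v_avg = Δd / Δt = 450.2 / 44.54 = 10.11 m/s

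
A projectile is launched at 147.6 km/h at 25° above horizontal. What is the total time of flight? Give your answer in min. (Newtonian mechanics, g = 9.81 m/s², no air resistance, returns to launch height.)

v₀ = 147.6 km/h × 0.2777777777777778 = 41.0 m/s
T = 2 × v₀ × sin(θ) / g = 2 × 41.0 × sin(25°) / 9.81 = 2 × 41.0 × 0.422618 / 9.81 = 3.53259 s
T = 3.53259 s / 60.0 = 0.05888 min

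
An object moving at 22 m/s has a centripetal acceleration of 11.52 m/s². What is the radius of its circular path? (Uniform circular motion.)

r = v²/a_c = 22²/11.52 = 42.01 m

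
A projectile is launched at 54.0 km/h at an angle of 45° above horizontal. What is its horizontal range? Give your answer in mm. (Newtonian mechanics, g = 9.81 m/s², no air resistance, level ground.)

v₀ = 54.0 km/h × 0.2777777777777778 = 15.0 m/s
R = v₀² × sin(2θ) / g = 15.0² × sin(2 × 45°) / 9.81 = 225.0 × 1.0 / 9.81 = 22.9358 m
R = 22.9358 m / 0.001 = 22940 mm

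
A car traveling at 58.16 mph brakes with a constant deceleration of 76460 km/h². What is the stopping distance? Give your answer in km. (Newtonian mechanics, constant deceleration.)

v₀ = 58.16 mph × 0.44704 = 25.9998 m/s
a = 76460 km/h² × 7.716049382716049e-05 = 5.89969 m/s²
d = v₀² / (2a) = 25.9998² / (2 × 5.89969) = 675.99 / 11.7994 = 57.2902 m
d = 57.2902 m / 1000.0 = 0.05729 km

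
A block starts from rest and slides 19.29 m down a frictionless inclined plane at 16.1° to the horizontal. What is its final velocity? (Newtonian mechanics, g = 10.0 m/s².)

a = g sin(θ) = 10.0 × sin(16.1°) = 2.7731 m/s²
v = √(2ad) = √(2 × 2.7731 × 19.29) = 10.34 m/s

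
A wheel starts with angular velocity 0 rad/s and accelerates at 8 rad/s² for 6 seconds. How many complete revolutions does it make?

θ = ω₀t + ½αt² = 0×6 + ½×8×6² = 144.0 rad
Total revolutions = θ/(2π) = 144.0/(2π) = 22.92
Complete revolutions = ⌊22.92⌋ = 22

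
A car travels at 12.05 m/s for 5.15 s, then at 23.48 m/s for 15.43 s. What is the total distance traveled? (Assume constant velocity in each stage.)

d₁ = v₁t₁ = 12.05 × 5.15 = 62.0575 m
d₂ = v₂t₂ = 23.48 × 15.43 = 362.2964 m
d_total = 62.0575 + 362.2964 = 424.35 m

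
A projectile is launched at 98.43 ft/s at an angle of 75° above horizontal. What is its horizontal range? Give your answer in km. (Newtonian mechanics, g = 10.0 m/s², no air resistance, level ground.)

v₀ = 98.43 ft/s × 0.3048 = 30.0015 m/s
R = v₀² × sin(2θ) / g = 30.0015² × sin(2 × 75°) / 10.0 = 900.09 × 0.5 / 10.0 = 45.0045 m
R = 45.0045 m / 1000.0 = 0.045 km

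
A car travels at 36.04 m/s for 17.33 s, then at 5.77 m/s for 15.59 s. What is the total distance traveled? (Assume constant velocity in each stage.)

d₁ = v₁t₁ = 36.04 × 17.33 = 624.5732 m
d₂ = v₂t₂ = 5.77 × 15.59 = 89.9543 m
d_total = 624.5732 + 89.9543 = 714.53 m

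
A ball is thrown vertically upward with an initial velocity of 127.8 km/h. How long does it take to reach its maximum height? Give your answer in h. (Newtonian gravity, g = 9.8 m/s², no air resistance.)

v₀ = 127.8 km/h × 0.2777777777777778 = 35.5 m/s
t_up = v₀ / g = 35.5 / 9.8 = 3.62245 s
t_up = 3.62245 s / 3600.0 = 0.001006 h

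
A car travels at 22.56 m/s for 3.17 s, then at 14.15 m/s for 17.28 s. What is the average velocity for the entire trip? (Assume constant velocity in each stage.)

d₁ = v₁t₁ = 22.56 × 3.17 = 71.5152 m
d₂ = v₂t₂ = 14.15 × 17.28 = 244.512 m
d_total = 316.0272 m, t_total = 20.45 s
v_avg = d_total/t_total = 316.0272/20.45 = 15.45 m/s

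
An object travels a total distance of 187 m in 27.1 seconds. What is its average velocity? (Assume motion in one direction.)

v_avg = Δd / Δt = 187 / 27.1 = 6.9 m/s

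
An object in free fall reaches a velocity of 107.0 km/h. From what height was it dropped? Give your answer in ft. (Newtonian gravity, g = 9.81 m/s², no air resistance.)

v = 107.0 km/h × 0.2777777777777778 = 29.7222 m/s
h = v² / (2g) = 29.7222² / (2 × 9.81) = 45.026 m
h = 45.026 m / 0.3048 = 147.7 ft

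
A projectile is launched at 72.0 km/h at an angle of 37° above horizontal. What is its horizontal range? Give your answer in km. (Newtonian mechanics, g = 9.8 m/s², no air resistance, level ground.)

v₀ = 72.0 km/h × 0.2777777777777778 = 20.0 m/s
R = v₀² × sin(2θ) / g = 20.0² × sin(2 × 37°) / 9.8 = 400.0 × 0.961262 / 9.8 = 39.2352 m
R = 39.2352 m / 1000.0 = 0.03924 km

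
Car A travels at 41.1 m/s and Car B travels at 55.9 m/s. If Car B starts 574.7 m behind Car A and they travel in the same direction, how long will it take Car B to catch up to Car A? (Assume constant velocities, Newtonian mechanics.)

Relative speed: v_rel = 55.9 - 41.1 = 14.8 m/s
Time to catch: t = d₀/v_rel = 574.7/14.8 = 38.83 s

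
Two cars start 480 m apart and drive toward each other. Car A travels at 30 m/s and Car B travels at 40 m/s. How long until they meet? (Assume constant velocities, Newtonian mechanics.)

Combined speed: v_combined = 30 + 40 = 70 m/s
Time to meet: t = d/v_combined = 480/70 = 6.86 s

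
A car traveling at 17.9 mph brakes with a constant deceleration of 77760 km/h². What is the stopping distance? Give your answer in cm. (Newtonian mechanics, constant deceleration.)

v₀ = 17.9 mph × 0.44704 = 8.00202 m/s
a = 77760 km/h² × 7.716049382716049e-05 = 6.0 m/s²
d = v₀² / (2a) = 8.00202² / (2 × 6.0) = 64.0323 / 12.0 = 5.33603 m
d = 5.33603 m / 0.01 = 533.6 cm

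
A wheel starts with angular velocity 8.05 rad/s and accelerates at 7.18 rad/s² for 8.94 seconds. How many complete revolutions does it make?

θ = ω₀t + ½αt² = 8.05×8.94 + ½×7.18×8.94² = 358.892724 rad
Total revolutions = θ/(2π) = 358.892724/(2π) = 57.12
Complete revolutions = ⌊57.12⌋ = 57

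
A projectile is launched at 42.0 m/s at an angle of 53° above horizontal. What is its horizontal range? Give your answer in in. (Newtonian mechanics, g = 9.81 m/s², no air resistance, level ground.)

R = v₀² × sin(2θ) / g = 42.0² × sin(2 × 53°) / 9.81 = 1764.0 × 0.961262 / 9.81 = 172.851 m
R = 172.851 m / 0.0254 = 6805 in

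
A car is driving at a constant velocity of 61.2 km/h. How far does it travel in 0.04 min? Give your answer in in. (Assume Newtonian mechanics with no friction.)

v = 61.2 km/h × 0.2777777777777778 = 17.0 m/s
t = 0.04 min × 60.0 = 2.4 s
d = v × t = 17.0 × 2.4 = 40.8 m
d = 40.8 m / 0.0254 = 1606 in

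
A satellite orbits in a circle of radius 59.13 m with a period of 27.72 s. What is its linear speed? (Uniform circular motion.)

v = 2πr/T = 2π×59.13/27.72 = 13.4 m/s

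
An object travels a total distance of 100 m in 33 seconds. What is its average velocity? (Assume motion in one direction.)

v_avg = Δd / Δt = 100 / 33 = 3.03 m/s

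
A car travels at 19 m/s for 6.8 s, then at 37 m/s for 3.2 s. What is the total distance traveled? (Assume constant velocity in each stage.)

d₁ = v₁t₁ = 19 × 6.8 = 129.2 m
d₂ = v₂t₂ = 37 × 3.2 = 118.4 m
d_total = 129.2 + 118.4 = 247.6 m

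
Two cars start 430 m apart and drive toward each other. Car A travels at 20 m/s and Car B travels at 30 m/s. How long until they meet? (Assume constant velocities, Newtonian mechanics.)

Combined speed: v_combined = 20 + 30 = 50 m/s
Time to meet: t = d/v_combined = 430/50 = 8.6 s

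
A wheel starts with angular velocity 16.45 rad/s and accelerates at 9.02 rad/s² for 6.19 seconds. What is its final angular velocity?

ω = ω₀ + αt = 16.45 + 9.02 × 6.19 = 72.28 rad/s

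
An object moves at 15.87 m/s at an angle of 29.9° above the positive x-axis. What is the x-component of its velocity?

vₓ = v cos(θ) = 15.87 × cos(29.9°) = 13.76 m/s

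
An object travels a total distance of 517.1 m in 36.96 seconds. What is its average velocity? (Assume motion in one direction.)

v_avg = Δd / Δt = 517.1 / 36.96 = 13.99 m/s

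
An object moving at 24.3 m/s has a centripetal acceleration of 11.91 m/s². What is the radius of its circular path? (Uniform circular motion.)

r = v²/a_c = 24.3²/11.91 = 49.58 m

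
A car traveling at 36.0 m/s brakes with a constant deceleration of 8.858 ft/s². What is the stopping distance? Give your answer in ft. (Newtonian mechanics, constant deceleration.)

a = 8.858 ft/s² × 0.3048 = 2.69992 m/s²
d = v₀² / (2a) = 36.0² / (2 × 2.69992) = 1296.0 / 5.39984 = 240.007 m
d = 240.007 m / 0.3048 = 787.4 ft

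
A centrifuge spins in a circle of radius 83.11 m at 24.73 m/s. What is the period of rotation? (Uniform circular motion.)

T = 2πr/v = 2π×83.11/24.73 = 21.12 s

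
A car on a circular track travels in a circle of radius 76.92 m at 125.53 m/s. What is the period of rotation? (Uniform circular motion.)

T = 2πr/v = 2π×76.92/125.53 = 3.85 s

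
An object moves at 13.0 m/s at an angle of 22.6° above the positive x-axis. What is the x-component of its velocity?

vₓ = v cos(θ) = 13.0 × cos(22.6°) = 12.0 m/s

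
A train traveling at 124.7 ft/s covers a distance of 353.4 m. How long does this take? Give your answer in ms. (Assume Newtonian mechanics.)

v = 124.7 ft/s × 0.3048 = 38.0086 m/s
t = d / v = 353.4 / 38.0086 = 9.2979 s
t = 9.2979 s / 0.001 = 9298 ms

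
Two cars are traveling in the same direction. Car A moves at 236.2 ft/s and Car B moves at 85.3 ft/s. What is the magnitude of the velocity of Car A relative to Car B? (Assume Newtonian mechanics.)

v_rel = |v_A - v_B| = |236.2 - 85.3| = 150.9 ft/s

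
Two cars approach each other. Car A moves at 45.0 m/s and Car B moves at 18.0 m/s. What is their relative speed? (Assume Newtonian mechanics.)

v_rel = v_A + v_B = 45.0 + 18.0 = 63.0 m/s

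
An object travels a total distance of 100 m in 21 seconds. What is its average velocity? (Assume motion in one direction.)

v_avg = Δd / Δt = 100 / 21 = 4.76 m/s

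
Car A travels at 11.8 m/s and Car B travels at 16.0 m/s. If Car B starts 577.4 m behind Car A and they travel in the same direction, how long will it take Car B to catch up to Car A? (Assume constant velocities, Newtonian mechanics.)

Relative speed: v_rel = 16.0 - 11.8 = 4.2 m/s
Time to catch: t = d₀/v_rel = 577.4/4.2 = 137.48 s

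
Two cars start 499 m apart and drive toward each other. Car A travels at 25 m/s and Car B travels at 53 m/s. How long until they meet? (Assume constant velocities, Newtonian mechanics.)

Combined speed: v_combined = 25 + 53 = 78 m/s
Time to meet: t = d/v_combined = 499/78 = 6.4 s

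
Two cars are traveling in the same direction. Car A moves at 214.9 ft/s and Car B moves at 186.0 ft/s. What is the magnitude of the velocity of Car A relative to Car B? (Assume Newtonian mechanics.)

v_rel = |v_A - v_B| = |214.9 - 186.0| = 28.9 ft/s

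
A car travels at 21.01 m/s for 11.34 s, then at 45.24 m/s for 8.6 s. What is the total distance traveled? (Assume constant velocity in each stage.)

d₁ = v₁t₁ = 21.01 × 11.34 = 238.2534 m
d₂ = v₂t₂ = 45.24 × 8.6 = 389.064 m
d_total = 238.2534 + 389.064 = 627.32 m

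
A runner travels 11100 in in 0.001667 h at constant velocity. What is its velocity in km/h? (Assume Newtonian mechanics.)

d = 11100 in × 0.0254 = 281.94 m
t = 0.001667 h × 3600.0 = 6.0012 s
v = d / t = 281.94 / 6.0012 = 46.9806 m/s
v = 46.9806 m/s / 0.2777777777777778 = 169.1 km/h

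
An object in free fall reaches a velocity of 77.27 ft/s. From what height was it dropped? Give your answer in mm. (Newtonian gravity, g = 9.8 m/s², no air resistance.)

v = 77.27 ft/s × 0.3048 = 23.5519 m/s
h = v² / (2g) = 23.5519² / (2 × 9.8) = 28.3006 m
h = 28.3006 m / 0.001 = 28300 mm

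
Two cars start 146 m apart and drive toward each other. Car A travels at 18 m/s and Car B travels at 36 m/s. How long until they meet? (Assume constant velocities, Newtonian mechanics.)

Combined speed: v_combined = 18 + 36 = 54 m/s
Time to meet: t = d/v_combined = 146/54 = 2.7 s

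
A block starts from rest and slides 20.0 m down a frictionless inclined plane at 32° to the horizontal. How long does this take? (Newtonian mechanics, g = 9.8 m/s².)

a = g sin(θ) = 9.8 × sin(32°) = 5.1932 m/s²
t = √(2d/a) = √(2 × 20.0 / 5.1932) = 2.78 s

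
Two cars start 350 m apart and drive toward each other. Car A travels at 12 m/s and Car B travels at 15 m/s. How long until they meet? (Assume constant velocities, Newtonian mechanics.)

Combined speed: v_combined = 12 + 15 = 27 m/s
Time to meet: t = d/v_combined = 350/27 = 12.96 s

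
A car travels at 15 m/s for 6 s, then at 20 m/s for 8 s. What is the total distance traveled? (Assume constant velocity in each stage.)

d₁ = v₁t₁ = 15 × 6 = 90 m
d₂ = v₂t₂ = 20 × 8 = 160 m
d_total = 90 + 160 = 250 m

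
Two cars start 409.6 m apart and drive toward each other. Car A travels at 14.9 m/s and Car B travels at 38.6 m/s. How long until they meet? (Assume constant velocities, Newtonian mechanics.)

Combined speed: v_combined = 14.9 + 38.6 = 53.5 m/s
Time to meet: t = d/v_combined = 409.6/53.5 = 7.66 s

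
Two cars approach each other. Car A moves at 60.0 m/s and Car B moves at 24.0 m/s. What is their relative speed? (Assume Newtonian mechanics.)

v_rel = v_A + v_B = 60.0 + 24.0 = 84.0 m/s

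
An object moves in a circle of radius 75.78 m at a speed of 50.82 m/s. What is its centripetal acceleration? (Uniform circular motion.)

a_c = v²/r = 50.82²/75.78 = 2582.6724/75.78 = 34.08 m/s²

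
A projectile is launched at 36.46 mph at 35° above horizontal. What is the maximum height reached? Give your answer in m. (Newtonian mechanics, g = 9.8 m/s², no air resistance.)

v₀ = 36.46 mph × 0.44704 = 16.2991 m/s
H = v₀² × sin²(θ) / (2g) = 16.2991² × sin(35°)² / (2 × 9.8) = 265.661 × 0.32899 / 19.6 = 4.459 m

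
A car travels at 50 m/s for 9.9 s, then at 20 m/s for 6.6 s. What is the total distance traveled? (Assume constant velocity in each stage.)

d₁ = v₁t₁ = 50 × 9.9 = 495.0 m
d₂ = v₂t₂ = 20 × 6.6 = 132.0 m
d_total = 495.0 + 132.0 = 627.0 m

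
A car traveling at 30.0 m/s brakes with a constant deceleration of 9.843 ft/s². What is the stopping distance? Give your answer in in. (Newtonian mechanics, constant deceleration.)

a = 9.843 ft/s² × 0.3048 = 3.00015 m/s²
d = v₀² / (2a) = 30.0² / (2 × 3.00015) = 900.0 / 6.0003 = 149.993 m
d = 149.993 m / 0.0254 = 5905 in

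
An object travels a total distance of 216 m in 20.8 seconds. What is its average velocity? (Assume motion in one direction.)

v_avg = Δd / Δt = 216 / 20.8 = 10.38 m/s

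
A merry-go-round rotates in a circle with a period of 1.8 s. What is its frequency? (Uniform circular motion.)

f = 1/T = 1/1.8 = 0.5556 Hz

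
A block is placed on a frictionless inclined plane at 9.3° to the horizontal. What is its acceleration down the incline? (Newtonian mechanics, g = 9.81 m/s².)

a = g sin(θ) = 9.81 × sin(9.3°) = 9.81 × 0.1616 = 1.59 m/s²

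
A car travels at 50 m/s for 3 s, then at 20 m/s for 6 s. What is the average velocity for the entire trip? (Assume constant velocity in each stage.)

d₁ = v₁t₁ = 50 × 3 = 150 m
d₂ = v₂t₂ = 20 × 6 = 120 m
d_total = 270 m, t_total = 9 s
v_avg = d_total/t_total = 270/9 = 30.0 m/s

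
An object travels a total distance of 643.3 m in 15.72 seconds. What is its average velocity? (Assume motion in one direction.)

v_avg = Δd / Δt = 643.3 / 15.72 = 40.92 m/s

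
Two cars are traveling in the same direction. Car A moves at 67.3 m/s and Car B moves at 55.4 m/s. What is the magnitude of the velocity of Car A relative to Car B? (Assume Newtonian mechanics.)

v_rel = |v_A - v_B| = |67.3 - 55.4| = 11.9 m/s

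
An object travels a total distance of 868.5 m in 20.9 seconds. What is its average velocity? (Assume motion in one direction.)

v_avg = Δd / Δt = 868.5 / 20.9 = 41.56 m/s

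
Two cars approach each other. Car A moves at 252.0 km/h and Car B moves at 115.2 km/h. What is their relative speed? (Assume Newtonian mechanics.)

v_rel = v_A + v_B = 252.0 + 115.2 = 367.2 km/h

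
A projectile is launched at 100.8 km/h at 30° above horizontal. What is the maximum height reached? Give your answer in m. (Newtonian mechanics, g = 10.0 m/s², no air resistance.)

v₀ = 100.8 km/h × 0.2777777777777778 = 28.0 m/s
H = v₀² × sin²(θ) / (2g) = 28.0² × sin(30°)² / (2 × 10.0) = 784.0 × 0.25 / 20.0 = 9.8 m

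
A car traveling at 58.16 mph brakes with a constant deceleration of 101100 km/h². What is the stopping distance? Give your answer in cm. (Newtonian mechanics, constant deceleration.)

v₀ = 58.16 mph × 0.44704 = 25.9998 m/s
a = 101100 km/h² × 7.716049382716049e-05 = 7.80093 m/s²
d = v₀² / (2a) = 25.9998² / (2 × 7.80093) = 675.99 / 15.6019 = 43.3274 m
d = 43.3274 m / 0.01 = 4333 cm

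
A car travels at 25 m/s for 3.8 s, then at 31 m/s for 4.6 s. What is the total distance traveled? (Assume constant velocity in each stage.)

d₁ = v₁t₁ = 25 × 3.8 = 95.0 m
d₂ = v₂t₂ = 31 × 4.6 = 142.6 m
d_total = 95.0 + 142.6 = 237.6 m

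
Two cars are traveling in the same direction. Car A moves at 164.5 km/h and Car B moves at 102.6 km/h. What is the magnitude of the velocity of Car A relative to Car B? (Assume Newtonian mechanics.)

v_rel = |v_A - v_B| = |164.5 - 102.6| = 61.9 km/h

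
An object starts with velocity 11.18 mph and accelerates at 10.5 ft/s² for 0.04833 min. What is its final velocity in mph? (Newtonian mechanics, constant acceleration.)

v₀ = 11.18 mph × 0.44704 = 4.99791 m/s
a = 10.5 ft/s² × 0.3048 = 3.2004 m/s²
t = 0.04833 min × 60.0 = 2.8998 s
v = v₀ + a × t = 4.99791 + 3.2004 × 2.8998 = 14.2784 m/s
v = 14.2784 m/s / 0.44704 = 31.94 mph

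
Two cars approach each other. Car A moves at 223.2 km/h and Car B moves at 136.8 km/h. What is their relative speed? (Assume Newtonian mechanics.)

v_rel = v_A + v_B = 223.2 + 136.8 = 360.0 km/h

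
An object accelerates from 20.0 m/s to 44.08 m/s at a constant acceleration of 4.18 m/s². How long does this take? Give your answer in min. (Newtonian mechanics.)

t = (v - v₀) / a = (44.08 - 20.0) / 4.18 = 5.76077 s
t = 5.76077 s / 60.0 = 0.09601 min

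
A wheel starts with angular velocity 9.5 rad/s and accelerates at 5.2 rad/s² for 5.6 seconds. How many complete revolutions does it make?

θ = ω₀t + ½αt² = 9.5×5.6 + ½×5.2×5.6² = 134.736 rad
Total revolutions = θ/(2π) = 134.736/(2π) = 21.44
Complete revolutions = ⌊21.44⌋ = 21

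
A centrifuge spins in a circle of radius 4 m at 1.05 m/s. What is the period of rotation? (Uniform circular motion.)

T = 2πr/v = 2π×4/1.05 = 23.94 s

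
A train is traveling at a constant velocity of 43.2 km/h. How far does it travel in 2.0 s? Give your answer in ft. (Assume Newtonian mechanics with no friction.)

v = 43.2 km/h × 0.2777777777777778 = 12.0 m/s
d = v × t = 12.0 × 2.0 = 24.0 m
d = 24.0 m / 0.3048 = 78.74 ft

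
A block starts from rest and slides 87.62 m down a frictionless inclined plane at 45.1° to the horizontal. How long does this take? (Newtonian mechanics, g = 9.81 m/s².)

a = g sin(θ) = 9.81 × sin(45.1°) = 6.9488 m/s²
t = √(2d/a) = √(2 × 87.62 / 6.9488) = 5.02 s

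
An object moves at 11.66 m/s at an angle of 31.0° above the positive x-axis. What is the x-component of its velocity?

vₓ = v cos(θ) = 11.66 × cos(31.0°) = 9.99 m/s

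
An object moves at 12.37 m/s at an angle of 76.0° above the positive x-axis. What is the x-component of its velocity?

vₓ = v cos(θ) = 12.37 × cos(76.0°) = 2.99 m/s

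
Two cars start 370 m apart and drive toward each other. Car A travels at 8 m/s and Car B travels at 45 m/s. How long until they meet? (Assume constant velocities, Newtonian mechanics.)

Combined speed: v_combined = 8 + 45 = 53 m/s
Time to meet: t = d/v_combined = 370/53 = 6.98 s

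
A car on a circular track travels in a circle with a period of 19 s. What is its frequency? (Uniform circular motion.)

f = 1/T = 1/19 = 0.0526 Hz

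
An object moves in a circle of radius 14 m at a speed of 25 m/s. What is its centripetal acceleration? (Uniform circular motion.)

a_c = v²/r = 25²/14 = 625/14 = 44.64 m/s²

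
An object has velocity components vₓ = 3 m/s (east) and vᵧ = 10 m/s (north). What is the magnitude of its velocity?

|v| = √(vₓ² + vᵧ²) = √(3² + 10²) = √(109) = 10.44 m/s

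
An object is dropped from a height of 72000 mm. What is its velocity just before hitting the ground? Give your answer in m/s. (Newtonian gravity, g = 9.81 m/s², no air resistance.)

h = 72000 mm × 0.001 = 72.0 m
v = √(2gh) = √(2 × 9.81 × 72.0) = 37.59 m/s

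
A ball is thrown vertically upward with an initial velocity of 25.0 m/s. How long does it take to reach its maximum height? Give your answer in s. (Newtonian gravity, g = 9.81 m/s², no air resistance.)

t_up = v₀ / g = 25.0 / 9.81 = 2.548 s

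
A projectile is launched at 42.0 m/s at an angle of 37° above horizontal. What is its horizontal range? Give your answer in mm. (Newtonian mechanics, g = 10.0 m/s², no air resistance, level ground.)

R = v₀² × sin(2θ) / g = 42.0² × sin(2 × 37°) / 10.0 = 1764.0 × 0.961262 / 10.0 = 169.567 m
R = 169.567 m / 0.001 = 169600 mm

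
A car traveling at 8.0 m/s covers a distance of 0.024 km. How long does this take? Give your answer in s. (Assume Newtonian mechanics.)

d = 0.024 km × 1000.0 = 24.0 m
t = d / v = 24.0 / 8.0 = 3.0 s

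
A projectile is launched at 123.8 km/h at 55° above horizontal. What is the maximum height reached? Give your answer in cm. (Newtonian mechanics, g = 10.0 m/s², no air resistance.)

v₀ = 123.8 km/h × 0.2777777777777778 = 34.3889 m/s
H = v₀² × sin²(θ) / (2g) = 34.3889² × sin(55°)² / (2 × 10.0) = 1182.6 × 0.67101 / 20.0 = 39.6768 m
H = 39.6768 m / 0.01 = 3968 cm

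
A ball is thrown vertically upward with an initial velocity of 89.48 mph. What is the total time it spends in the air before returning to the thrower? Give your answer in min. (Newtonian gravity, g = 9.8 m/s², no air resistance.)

v₀ = 89.48 mph × 0.44704 = 40.0011 m/s
t_total = 2 × v₀ / g = 2 × 40.0011 / 9.8 = 8.16349 s
t_total = 8.16349 s / 60.0 = 0.1361 min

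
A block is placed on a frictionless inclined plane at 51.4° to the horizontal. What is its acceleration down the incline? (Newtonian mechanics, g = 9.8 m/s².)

a = g sin(θ) = 9.8 × sin(51.4°) = 9.8 × 0.7815 = 7.66 m/s²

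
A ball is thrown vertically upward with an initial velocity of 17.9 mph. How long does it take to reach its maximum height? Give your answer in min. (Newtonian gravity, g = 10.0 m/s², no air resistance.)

v₀ = 17.9 mph × 0.44704 = 8.00202 m/s
t_up = v₀ / g = 8.00202 / 10.0 = 0.800202 s
t_up = 0.800202 s / 60.0 = 0.01334 min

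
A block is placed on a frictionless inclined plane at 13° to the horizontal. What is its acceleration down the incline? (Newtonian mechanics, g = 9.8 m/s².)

a = g sin(θ) = 9.8 × sin(13°) = 9.8 × 0.22495 = 2.2 m/s²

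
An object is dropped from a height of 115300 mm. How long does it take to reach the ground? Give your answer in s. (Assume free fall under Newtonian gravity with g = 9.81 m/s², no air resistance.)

h = 115300 mm × 0.001 = 115.3 m
t = √(2h/g) = √(2 × 115.3 / 9.81) = 4.848 s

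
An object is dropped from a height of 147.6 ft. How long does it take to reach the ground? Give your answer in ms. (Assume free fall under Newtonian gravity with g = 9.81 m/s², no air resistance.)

h = 147.6 ft × 0.3048 = 44.9885 m
t = √(2h/g) = √(2 × 44.9885 / 9.81) = 3.02853 s
t = 3.02853 s / 0.001 = 3029 ms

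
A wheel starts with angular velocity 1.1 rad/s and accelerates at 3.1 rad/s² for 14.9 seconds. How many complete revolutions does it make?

θ = ω₀t + ½αt² = 1.1×14.9 + ½×3.1×14.9² = 360.5055 rad
Total revolutions = θ/(2π) = 360.5055/(2π) = 57.38
Complete revolutions = ⌊57.38⌋ = 57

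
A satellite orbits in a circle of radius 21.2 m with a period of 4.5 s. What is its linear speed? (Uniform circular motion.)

v = 2πr/T = 2π×21.2/4.5 = 29.6 m/s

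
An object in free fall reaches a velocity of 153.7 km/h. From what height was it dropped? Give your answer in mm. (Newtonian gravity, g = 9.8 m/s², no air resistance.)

v = 153.7 km/h × 0.2777777777777778 = 42.6944 m/s
h = v² / (2g) = 42.6944² / (2 × 9.8) = 93.0006 m
h = 93.0006 m / 0.001 = 93000 mm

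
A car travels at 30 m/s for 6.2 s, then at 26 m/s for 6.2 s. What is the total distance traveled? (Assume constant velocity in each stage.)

d₁ = v₁t₁ = 30 × 6.2 = 186.0 m
d₂ = v₂t₂ = 26 × 6.2 = 161.2 m
d_total = 186.0 + 161.2 = 347.2 m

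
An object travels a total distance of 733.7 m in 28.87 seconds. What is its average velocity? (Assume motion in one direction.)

v_avg = Δd / Δt = 733.7 / 28.87 = 25.41 m/s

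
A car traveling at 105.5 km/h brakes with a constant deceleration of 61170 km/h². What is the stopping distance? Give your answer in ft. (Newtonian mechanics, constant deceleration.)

v₀ = 105.5 km/h × 0.2777777777777778 = 29.3056 m/s
a = 61170 km/h² × 7.716049382716049e-05 = 4.71991 m/s²
d = v₀² / (2a) = 29.3056² / (2 × 4.71991) = 858.818 / 9.43982 = 90.9782 m
d = 90.9782 m / 0.3048 = 298.5 ft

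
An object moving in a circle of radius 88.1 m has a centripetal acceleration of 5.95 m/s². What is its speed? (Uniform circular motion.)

v = √(a_c × r) = √(5.95 × 88.1) = 22.9 m/s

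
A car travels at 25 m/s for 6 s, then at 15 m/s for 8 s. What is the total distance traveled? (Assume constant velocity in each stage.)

d₁ = v₁t₁ = 25 × 6 = 150 m
d₂ = v₂t₂ = 15 × 8 = 120 m
d_total = 150 + 120 = 270 m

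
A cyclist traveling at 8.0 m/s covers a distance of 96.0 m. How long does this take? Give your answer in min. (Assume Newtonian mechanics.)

t = d / v = 96.0 / 8.0 = 12.0 s
t = 12.0 s / 60.0 = 0.2 min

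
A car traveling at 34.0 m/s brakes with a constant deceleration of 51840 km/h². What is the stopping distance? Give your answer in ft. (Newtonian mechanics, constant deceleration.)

a = 51840 km/h² × 7.716049382716049e-05 = 4.0 m/s²
d = v₀² / (2a) = 34.0² / (2 × 4.0) = 1156.0 / 8.0 = 144.5 m
d = 144.5 m / 0.3048 = 474.1 ft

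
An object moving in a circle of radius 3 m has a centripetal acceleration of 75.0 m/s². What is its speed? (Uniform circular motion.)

v = √(a_c × r) = √(75.0 × 3) = 15.0 m/s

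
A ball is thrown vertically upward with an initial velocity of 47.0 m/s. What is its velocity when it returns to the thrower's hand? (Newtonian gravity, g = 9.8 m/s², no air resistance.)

By conservation of energy (no air resistance), the ball returns to the throw height with the same speed as launch, but directed downward.
|v_ground| = v₀ = 47.0 m/s
v_ground = 47.0 m/s (downward)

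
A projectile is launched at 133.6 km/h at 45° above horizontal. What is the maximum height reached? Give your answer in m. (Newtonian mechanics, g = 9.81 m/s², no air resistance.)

v₀ = 133.6 km/h × 0.2777777777777778 = 37.1111 m/s
H = v₀² × sin²(θ) / (2g) = 37.1111² × sin(45°)² / (2 × 9.81) = 1377.23 × 0.5 / 19.62 = 35.1 m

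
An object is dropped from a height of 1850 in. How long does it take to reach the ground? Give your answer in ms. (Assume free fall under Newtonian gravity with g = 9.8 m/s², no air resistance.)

h = 1850 in × 0.0254 = 46.99 m
t = √(2h/g) = √(2 × 46.99 / 9.8) = 3.09674 s
t = 3.09674 s / 0.001 = 3097 ms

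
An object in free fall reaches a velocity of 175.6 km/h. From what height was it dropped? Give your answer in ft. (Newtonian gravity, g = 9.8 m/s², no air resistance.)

v = 175.6 km/h × 0.2777777777777778 = 48.7778 m/s
h = v² / (2g) = 48.7778² / (2 × 9.8) = 121.392 m
h = 121.392 m / 0.3048 = 398.3 ft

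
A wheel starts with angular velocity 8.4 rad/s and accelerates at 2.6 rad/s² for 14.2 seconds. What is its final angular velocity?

ω = ω₀ + αt = 8.4 + 2.6 × 14.2 = 45.32 rad/s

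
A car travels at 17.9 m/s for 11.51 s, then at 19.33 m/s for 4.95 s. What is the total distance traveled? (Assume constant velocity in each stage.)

d₁ = v₁t₁ = 17.9 × 11.51 = 206.029 m
d₂ = v₂t₂ = 19.33 × 4.95 = 95.6835 m
d_total = 206.029 + 95.6835 = 301.71 m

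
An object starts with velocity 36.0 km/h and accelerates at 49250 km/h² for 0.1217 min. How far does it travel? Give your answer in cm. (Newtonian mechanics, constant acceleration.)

v₀ = 36.0 km/h × 0.2777777777777778 = 10.0 m/s
a = 49250 km/h² × 7.716049382716049e-05 = 3.80015 m/s²
t = 0.1217 min × 60.0 = 7.302 s
d = v₀ × t + ½ × a × t² = 10.0 × 7.302 + 0.5 × 3.80015 × 7.302² = 174.33 m
d = 174.33 m / 0.01 = 17430 cm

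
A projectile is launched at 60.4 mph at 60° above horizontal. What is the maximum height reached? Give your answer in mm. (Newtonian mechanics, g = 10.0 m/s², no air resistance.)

v₀ = 60.4 mph × 0.44704 = 27.0012 m/s
H = v₀² × sin²(θ) / (2g) = 27.0012² × sin(60°)² / (2 × 10.0) = 729.065 × 0.75 / 20.0 = 27.3399 m
H = 27.3399 m / 0.001 = 27340 mm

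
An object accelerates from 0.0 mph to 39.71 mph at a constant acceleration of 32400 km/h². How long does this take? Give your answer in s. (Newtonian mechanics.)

v₀ = 0.0 mph × 0.44704 = 0.0 m/s
v = 39.71 mph × 0.44704 = 17.752 m/s
a = 32400 km/h² × 7.716049382716049e-05 = 2.5 m/s²
t = (v - v₀) / a = (17.752 - 0.0) / 2.5 = 7.101 s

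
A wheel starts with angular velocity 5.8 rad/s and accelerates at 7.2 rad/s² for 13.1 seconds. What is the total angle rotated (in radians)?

θ = ω₀t + ½αt² = 5.8×13.1 + ½×7.2×13.1² = 693.78 rad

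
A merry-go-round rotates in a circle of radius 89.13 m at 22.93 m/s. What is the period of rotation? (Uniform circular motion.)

T = 2πr/v = 2π×89.13/22.93 = 24.42 s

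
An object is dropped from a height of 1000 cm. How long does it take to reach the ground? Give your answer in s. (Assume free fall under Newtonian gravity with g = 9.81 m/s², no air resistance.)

h = 1000 cm × 0.01 = 10.0 m
t = √(2h/g) = √(2 × 10.0 / 9.81) = 1.428 s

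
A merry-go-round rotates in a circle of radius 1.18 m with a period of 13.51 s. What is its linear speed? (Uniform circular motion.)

v = 2πr/T = 2π×1.18/13.51 = 0.55 m/s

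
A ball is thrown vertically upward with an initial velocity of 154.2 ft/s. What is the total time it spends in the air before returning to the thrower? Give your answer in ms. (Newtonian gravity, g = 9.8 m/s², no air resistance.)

v₀ = 154.2 ft/s × 0.3048 = 47.0002 m/s
t_total = 2 × v₀ / g = 2 × 47.0002 / 9.8 = 9.59188 s
t_total = 9.59188 s / 0.001 = 9592 ms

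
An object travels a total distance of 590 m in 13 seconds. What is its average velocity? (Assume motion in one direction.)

v_avg = Δd / Δt = 590 / 13 = 45.38 m/s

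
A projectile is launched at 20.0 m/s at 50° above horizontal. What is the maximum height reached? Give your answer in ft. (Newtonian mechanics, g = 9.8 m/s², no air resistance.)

H = v₀² × sin²(θ) / (2g) = 20.0² × sin(50°)² / (2 × 9.8) = 400.0 × 0.586824 / 19.6 = 11.976 m
H = 11.976 m / 0.3048 = 39.29 ft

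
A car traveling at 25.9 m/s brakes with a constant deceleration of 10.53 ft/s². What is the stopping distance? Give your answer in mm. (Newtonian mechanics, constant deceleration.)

a = 10.53 ft/s² × 0.3048 = 3.20954 m/s²
d = v₀² / (2a) = 25.9² / (2 × 3.20954) = 670.81 / 6.41908 = 104.503 m
d = 104.503 m / 0.001 = 104500 mm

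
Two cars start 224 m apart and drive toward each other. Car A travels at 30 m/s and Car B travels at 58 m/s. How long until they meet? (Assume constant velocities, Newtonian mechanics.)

Combined speed: v_combined = 30 + 58 = 88 m/s
Time to meet: t = d/v_combined = 224/88 = 2.55 s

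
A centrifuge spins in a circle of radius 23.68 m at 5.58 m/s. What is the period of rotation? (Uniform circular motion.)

T = 2πr/v = 2π×23.68/5.58 = 26.66 s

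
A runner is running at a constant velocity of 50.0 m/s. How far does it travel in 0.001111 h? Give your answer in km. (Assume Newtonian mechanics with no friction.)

t = 0.001111 h × 3600.0 = 3.9996 s
d = v × t = 50.0 × 3.9996 = 199.98 m
d = 199.98 m / 1000.0 = 0.2 km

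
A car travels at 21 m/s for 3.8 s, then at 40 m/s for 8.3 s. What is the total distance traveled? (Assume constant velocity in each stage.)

d₁ = v₁t₁ = 21 × 3.8 = 79.8 m
d₂ = v₂t₂ = 40 × 8.3 = 332.0 m
d_total = 79.8 + 332.0 = 411.8 m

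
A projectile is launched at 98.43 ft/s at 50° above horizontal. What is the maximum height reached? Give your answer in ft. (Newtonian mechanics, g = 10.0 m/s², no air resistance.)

v₀ = 98.43 ft/s × 0.3048 = 30.0015 m/s
H = v₀² × sin²(θ) / (2g) = 30.0015² × sin(50°)² / (2 × 10.0) = 900.09 × 0.586824 / 20.0 = 26.4097 m
H = 26.4097 m / 0.3048 = 86.65 ft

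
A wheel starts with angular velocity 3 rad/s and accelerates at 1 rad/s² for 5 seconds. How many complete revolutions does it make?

θ = ω₀t + ½αt² = 3×5 + ½×1×5² = 27.5 rad
Total revolutions = θ/(2π) = 27.5/(2π) = 4.38
Complete revolutions = ⌊4.38⌋ = 4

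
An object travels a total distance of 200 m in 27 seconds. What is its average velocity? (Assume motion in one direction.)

v_avg = Δd / Δt = 200 / 27 = 7.41 m/s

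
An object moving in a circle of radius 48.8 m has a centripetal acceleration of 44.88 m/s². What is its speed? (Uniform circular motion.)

v = √(a_c × r) = √(44.88 × 48.8) = 46.8 m/s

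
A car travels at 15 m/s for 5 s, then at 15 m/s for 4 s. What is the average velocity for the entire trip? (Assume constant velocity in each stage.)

d₁ = v₁t₁ = 15 × 5 = 75 m
d₂ = v₂t₂ = 15 × 4 = 60 m
d_total = 135 m, t_total = 9 s
v_avg = d_total/t_total = 135/9 = 15.0 m/s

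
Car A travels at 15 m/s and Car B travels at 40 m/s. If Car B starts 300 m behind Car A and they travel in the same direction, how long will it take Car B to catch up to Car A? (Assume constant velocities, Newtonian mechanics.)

Relative speed: v_rel = 40 - 15 = 25 m/s
Time to catch: t = d₀/v_rel = 300/25 = 12.0 s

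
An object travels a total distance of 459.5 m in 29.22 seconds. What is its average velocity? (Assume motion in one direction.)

v_avg = Δd / Δt = 459.5 / 29.22 = 15.73 m/s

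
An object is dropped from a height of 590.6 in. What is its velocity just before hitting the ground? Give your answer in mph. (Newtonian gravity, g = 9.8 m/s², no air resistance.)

h = 590.6 in × 0.0254 = 15.0012 m
v = √(2gh) = √(2 × 9.8 × 15.0012) = 17.1471 m/s
v = 17.1471 m/s / 0.44704 = 38.36 mph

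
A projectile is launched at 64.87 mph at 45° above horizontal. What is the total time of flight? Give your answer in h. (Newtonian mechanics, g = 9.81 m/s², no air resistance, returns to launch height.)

v₀ = 64.87 mph × 0.44704 = 28.9995 m/s
T = 2 × v₀ × sin(θ) / g = 2 × 28.9995 × sin(45°) / 9.81 = 2 × 28.9995 × 0.707107 / 9.81 = 4.18058 s
T = 4.18058 s / 3600.0 = 0.001161 h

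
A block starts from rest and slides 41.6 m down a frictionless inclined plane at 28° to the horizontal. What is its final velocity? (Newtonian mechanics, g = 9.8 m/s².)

a = g sin(θ) = 9.8 × sin(28°) = 4.6008 m/s²
v = √(2ad) = √(2 × 4.6008 × 41.6) = 19.56 m/s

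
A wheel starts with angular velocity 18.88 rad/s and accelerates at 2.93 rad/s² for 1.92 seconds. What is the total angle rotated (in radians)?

θ = ω₀t + ½αt² = 18.88×1.92 + ½×2.93×1.92² = 41.65 rad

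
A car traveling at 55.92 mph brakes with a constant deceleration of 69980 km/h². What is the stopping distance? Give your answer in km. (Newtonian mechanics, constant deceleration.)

v₀ = 55.92 mph × 0.44704 = 24.9985 m/s
a = 69980 km/h² × 7.716049382716049e-05 = 5.39969 m/s²
d = v₀² / (2a) = 24.9985² / (2 × 5.39969) = 624.925 / 10.7994 = 57.8666 m
d = 57.8666 m / 1000.0 = 0.05787 km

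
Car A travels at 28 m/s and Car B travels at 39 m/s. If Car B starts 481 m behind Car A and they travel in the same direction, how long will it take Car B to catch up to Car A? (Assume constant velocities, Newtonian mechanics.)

Relative speed: v_rel = 39 - 28 = 11 m/s
Time to catch: t = d₀/v_rel = 481/11 = 43.73 s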